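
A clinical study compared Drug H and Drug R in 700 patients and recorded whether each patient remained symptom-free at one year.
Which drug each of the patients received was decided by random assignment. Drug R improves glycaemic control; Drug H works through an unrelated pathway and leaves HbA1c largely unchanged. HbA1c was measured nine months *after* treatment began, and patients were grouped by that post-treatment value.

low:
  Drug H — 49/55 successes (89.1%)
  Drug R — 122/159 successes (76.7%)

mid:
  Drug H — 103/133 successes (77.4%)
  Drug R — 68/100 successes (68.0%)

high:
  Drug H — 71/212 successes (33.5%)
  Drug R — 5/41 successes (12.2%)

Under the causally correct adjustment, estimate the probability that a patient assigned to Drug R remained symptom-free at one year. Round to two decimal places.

Stratifying would compare drugs among patients the drugs themselves sorted into HbA1c groups — a form of selection on an intermediate. The unconditioned pooled rates give the total causal effect.
So P(outcome | do(Drug R)) is just the pooled rate for Drug R: 195/300 = 0.650.

0.65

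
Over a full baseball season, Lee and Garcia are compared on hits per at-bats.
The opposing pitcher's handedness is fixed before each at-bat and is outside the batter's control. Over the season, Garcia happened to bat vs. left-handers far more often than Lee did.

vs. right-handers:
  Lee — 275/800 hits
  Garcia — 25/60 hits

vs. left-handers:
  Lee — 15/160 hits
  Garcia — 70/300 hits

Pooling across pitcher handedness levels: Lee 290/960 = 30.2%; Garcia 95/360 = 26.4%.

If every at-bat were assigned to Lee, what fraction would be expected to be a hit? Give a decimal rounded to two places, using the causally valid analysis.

Pitcher handedness is set before the player has any effect — it is not caused by the player — and it independently drives the outcome. That makes it a confounder, so the causal comparison is within pitcher handedness levels.
Standardising Lee to the population pitcher handedness mix: 0.652·275/800 + 0.348·15/160 = 0.257.

0.26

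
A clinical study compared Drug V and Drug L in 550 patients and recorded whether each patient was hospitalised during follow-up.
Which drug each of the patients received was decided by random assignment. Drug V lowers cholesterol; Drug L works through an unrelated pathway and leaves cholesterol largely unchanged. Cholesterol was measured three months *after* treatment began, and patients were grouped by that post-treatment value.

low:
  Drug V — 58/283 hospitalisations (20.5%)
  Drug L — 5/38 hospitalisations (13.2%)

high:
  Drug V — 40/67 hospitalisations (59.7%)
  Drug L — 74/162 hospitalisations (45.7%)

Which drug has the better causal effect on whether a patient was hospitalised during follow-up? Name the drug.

Drug V

The stratified and pooled comparisons disagree (Drug L wins within each cholesterol; Drug V wins overall), so the answer turns on the causal role of cholesterol.
Stratifying would compare drugs among patients the drugs themselves sorted into cholesterol groups — a form of selection on an intermediate. The unconditioned pooled rates give the total causal effect.
Pooled: Drug V 28.0% vs Drug L 39.5%; Drug V is lower overall.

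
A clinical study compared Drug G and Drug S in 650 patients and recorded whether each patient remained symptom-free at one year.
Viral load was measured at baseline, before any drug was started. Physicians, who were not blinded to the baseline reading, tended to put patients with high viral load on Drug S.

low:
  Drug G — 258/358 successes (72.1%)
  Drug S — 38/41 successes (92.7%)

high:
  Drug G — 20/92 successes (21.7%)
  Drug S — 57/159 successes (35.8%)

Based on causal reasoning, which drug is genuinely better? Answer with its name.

Drug S

The stratified and pooled comparisons disagree (Drug S wins within each viral load; Drug G wins overall), so the answer turns on the causal role of viral load.
Viral load differs across drugs for reasons unrelated to any effect of the drug itself, and it separately predicts the outcome — a classic confounder. We must compare within viral load levels.
Within each level — low: 72.1% vs 92.7%; high: 21.7% vs 35.8% — Drug S is higher every time.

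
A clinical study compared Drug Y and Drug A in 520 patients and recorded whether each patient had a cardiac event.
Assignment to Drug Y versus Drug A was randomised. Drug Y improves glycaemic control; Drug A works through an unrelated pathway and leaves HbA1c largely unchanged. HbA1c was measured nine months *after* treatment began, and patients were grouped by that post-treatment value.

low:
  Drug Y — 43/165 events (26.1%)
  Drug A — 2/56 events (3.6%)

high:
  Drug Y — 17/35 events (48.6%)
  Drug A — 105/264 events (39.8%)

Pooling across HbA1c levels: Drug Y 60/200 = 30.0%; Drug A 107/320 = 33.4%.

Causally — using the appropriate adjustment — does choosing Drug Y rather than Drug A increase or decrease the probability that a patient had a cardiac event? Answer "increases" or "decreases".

HbA1c is downstream of the drug. One should not condition on a consequence of treatment, so the overall rates are the right comparison.
Pooled: Drug Y 30.0% vs Drug A 33.4%; Drug Y is lower overall.

decreases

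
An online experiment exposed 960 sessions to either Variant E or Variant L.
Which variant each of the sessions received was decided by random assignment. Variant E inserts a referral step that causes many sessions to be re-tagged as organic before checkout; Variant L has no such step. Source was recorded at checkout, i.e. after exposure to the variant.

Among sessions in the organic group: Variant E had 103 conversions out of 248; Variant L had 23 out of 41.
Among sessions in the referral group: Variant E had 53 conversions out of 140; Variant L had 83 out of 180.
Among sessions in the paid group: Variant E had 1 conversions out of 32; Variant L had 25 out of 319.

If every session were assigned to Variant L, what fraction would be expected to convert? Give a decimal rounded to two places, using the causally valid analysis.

0.24

Traffic source is recorded after the variant and is itself shifted by it — it sits on the causal path from variant to outcome. Conditioning on a mediator would strip out part of the effect we want; the pooled comparison gives the total causal effect.
So P(outcome | do(Variant L)) is just the pooled rate for Variant L: 131/540 = 0.243.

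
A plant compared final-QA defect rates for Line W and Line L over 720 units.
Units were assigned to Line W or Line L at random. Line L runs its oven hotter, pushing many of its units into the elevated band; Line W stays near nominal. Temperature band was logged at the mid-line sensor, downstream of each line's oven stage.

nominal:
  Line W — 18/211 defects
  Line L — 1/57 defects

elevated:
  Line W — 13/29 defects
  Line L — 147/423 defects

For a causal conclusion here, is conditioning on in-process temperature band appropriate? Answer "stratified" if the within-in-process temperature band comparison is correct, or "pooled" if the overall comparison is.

pooled

Because the line influences in-process temperature band, in-process temperature band is a post-treatment mediator, not a confounder. Stratifying on it would bias the estimate; the causal effect is the crude pooled difference.
Pooled: Line W 12.9% vs Line L 30.8%; Line W is lower overall.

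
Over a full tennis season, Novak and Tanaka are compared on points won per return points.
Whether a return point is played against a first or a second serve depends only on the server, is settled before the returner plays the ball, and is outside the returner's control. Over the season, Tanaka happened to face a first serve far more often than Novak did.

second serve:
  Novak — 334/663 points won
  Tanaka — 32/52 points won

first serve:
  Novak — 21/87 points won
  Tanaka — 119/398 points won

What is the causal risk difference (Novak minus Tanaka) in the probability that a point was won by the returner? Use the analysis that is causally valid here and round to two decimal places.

Within every serve type level Tanaka has the higher rate, yet pooled Novak does — Simpson's reversal.
Here serve type is a common cause — it drives both which player a case falls under and the outcome. The crude comparison mixes populations; the stratum-specific rates are the causally relevant ones.
Adjusting over the population distribution of serve type: 0.596·(0.504−0.615) + 0.404·(0.241−0.299) = -0.090.

-0.09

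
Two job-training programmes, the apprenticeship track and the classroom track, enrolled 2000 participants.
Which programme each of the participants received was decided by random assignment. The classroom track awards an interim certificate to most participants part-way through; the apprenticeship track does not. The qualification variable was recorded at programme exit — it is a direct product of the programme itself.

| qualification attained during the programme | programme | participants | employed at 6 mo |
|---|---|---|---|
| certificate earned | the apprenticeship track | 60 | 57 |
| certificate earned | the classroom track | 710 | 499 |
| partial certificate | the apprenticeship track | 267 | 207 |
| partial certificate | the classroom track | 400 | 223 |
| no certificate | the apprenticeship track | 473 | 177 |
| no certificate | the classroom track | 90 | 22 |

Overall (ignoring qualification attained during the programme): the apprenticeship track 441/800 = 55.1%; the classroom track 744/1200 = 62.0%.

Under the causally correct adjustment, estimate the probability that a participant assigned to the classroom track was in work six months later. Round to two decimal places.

Because the programme influences qualification attained during the programme, qualification attained during the programme is a post-treatment mediator, not a confounder. Stratifying on it would bias the estimate; the causal effect is the crude pooled difference.
So P(outcome | do(the classroom track)) is just the pooled rate for the classroom track: 744/1200 = 0.620.

0.62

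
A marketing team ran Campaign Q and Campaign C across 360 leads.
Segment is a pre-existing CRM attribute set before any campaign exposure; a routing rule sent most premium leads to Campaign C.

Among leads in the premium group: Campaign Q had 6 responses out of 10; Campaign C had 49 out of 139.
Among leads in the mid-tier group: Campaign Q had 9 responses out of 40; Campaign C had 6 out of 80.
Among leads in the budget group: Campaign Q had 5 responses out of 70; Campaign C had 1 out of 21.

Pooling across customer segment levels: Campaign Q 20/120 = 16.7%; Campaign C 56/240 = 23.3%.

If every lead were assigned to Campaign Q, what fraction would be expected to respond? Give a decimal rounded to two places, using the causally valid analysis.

0.34

Campaign Q is higher inside every customer segment stratum but Campaign C is higher in aggregate. Whether to stratify depends on how customer segment relates to the campaign.
Here customer segment is a common cause — it drives both which campaign a case falls under and the outcome. The crude comparison mixes populations; the stratum-specific rates are the causally relevant ones.
Standardising Campaign Q to the population customer segment mix: 0.414·6/10 + 0.333·9/40 + 0.253·5/70 = 0.341.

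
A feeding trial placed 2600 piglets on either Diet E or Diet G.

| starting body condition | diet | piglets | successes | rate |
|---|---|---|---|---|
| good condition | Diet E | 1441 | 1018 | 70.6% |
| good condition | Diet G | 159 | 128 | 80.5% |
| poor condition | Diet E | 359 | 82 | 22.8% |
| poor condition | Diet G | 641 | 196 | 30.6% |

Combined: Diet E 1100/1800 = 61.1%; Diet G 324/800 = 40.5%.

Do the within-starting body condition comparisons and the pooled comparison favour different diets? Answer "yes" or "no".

yes

Within each starting body condition level (good condition 70.6% vs 80.5%; poor condition 22.8% vs 30.6%), Diet G has the higher rate every time. Pooled: 61.1% vs 40.5% — Diet E has the higher rate overall. The two comparisons disagree.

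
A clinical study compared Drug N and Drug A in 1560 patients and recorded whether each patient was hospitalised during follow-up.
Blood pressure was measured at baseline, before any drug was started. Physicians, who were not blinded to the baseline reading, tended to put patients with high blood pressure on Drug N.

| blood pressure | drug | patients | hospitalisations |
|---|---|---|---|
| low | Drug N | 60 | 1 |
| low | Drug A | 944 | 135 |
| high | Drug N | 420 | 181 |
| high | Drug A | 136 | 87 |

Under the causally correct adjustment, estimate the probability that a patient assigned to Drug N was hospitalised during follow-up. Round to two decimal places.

Blood pressure differs across drugs for reasons unrelated to any effect of the drug itself, and it separately predicts the outcome — a classic confounder. We must compare within blood pressure levels.
Standardising Drug N to the population blood pressure mix: 0.644·1/60 + 0.356·181/420 = 0.164.

0.16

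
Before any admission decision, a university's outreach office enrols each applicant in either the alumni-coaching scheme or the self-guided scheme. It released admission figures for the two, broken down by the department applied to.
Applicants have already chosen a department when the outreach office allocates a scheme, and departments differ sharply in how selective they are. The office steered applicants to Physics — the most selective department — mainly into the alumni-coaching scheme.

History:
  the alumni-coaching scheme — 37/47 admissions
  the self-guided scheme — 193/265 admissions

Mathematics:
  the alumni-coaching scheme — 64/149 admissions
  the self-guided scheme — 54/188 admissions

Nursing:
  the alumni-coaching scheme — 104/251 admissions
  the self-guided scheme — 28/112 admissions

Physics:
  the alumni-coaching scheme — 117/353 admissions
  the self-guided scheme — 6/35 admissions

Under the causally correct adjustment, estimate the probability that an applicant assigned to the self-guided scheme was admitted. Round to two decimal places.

0.34

the alumni-coaching scheme is higher inside every department stratum but the self-guided scheme is higher in aggregate. Whether to stratify depends on how department relates to the outreach scheme.
Department differs across outreach schemes for reasons unrelated to any effect of the outreach scheme itself, and it separately predicts the outcome — a classic confounder. We must compare within department levels.
Standardising the self-guided scheme to the population department mix: 0.223·193/265 + 0.241·54/188 + 0.259·28/112 + 0.277·6/35 = 0.344.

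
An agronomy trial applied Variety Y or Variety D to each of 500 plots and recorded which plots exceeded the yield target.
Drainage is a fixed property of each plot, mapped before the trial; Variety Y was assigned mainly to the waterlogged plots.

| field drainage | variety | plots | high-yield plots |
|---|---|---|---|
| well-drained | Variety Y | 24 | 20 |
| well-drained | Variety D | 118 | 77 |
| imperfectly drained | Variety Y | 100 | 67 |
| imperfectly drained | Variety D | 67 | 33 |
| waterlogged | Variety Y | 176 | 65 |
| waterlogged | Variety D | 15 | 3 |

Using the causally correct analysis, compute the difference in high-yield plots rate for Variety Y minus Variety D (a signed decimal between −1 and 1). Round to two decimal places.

Field drainage satisfies the back-door criterion: it is not a descendant of the variety, and it blocks the spurious path from variety to outcome. Adjusting for it (i.e., using the within-field drainage rates) gives the causal effect.
Adjusting over the population distribution of field drainage: 0.284·(0.833−0.653) + 0.334·(0.670−0.493) + 0.382·(0.369−0.200) = +0.175.

+0.18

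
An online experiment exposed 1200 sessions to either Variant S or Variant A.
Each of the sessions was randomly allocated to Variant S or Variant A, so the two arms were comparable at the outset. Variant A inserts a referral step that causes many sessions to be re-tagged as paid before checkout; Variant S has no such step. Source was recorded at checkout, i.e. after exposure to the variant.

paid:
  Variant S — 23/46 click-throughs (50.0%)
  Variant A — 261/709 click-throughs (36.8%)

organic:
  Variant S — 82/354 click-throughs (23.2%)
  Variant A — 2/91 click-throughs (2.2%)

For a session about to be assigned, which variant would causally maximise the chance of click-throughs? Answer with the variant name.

Stratifying would compare variants among sessions the variants themselves sorted into traffic source groups — a form of selection on an intermediate. The unconditioned pooled rates give the total causal effect.
Pooled: Variant S 26.2% vs Variant A 32.9%; Variant A is higher overall.

Variant A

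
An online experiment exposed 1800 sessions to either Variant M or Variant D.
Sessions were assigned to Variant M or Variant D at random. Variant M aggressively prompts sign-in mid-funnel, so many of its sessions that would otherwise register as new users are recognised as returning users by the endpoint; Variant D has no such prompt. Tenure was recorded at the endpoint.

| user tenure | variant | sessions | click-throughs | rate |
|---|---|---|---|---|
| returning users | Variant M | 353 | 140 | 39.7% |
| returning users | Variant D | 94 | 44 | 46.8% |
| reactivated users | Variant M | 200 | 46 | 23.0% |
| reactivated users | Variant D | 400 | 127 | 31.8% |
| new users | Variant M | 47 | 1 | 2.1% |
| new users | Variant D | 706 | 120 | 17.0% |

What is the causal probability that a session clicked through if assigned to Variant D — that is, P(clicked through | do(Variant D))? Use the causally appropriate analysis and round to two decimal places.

User tenure here is a post-treatment variable shaped by the variant; conditioning on it would introduce bias rather than remove it. The overall comparison is the causal one.
So P(outcome | do(Variant D)) is just the pooled rate for Variant D: 291/1200 = 0.242.

0.24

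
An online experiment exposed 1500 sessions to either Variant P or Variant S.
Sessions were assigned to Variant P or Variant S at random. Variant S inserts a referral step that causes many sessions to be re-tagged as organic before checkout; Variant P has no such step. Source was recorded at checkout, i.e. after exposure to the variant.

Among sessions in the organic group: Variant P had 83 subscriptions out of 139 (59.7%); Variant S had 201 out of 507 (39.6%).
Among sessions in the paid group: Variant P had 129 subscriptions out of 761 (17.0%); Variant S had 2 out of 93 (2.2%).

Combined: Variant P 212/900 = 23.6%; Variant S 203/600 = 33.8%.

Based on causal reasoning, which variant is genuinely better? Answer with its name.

Variant S

Because the variant influences traffic source, traffic source is a post-treatment mediator, not a confounder. Stratifying on it would bias the estimate; the causal effect is the crude pooled difference.
Pooled: Variant P 23.6% vs Variant S 33.8%; Variant S is higher overall.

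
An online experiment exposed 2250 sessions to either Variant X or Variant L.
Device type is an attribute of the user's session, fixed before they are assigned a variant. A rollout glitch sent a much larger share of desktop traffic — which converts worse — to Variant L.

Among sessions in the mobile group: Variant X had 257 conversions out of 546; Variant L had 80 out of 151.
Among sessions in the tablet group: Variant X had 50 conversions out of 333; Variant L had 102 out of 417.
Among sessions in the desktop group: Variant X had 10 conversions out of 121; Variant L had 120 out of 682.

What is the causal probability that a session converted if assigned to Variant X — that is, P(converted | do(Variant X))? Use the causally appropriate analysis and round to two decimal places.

Variant L is higher inside every device type stratum but Variant X is higher in aggregate. Whether to stratify depends on how device type relates to the variant.
Device type is set before the variant has any effect — it is not caused by the variant — and it independently drives the outcome. That makes it a confounder, so the causal comparison is within device type levels.
Standardising Variant X to the population device type mix: 0.310·257/546 + 0.333·50/333 + 0.357·10/121 = 0.225.

0.23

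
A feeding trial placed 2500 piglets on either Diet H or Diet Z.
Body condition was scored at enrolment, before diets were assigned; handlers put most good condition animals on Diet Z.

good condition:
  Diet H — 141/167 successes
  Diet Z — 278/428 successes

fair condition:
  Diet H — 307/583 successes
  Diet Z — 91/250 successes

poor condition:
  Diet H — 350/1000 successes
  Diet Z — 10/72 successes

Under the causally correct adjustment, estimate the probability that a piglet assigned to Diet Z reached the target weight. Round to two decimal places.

Starting body condition differs across diets for reasons unrelated to any effect of the diet itself, and it separately predicts the outcome — a classic confounder. We must compare within starting body condition levels.
Standardising Diet Z to the population starting body condition mix: 0.238·278/428 + 0.333·91/250 + 0.429·10/72 = 0.335.

0.34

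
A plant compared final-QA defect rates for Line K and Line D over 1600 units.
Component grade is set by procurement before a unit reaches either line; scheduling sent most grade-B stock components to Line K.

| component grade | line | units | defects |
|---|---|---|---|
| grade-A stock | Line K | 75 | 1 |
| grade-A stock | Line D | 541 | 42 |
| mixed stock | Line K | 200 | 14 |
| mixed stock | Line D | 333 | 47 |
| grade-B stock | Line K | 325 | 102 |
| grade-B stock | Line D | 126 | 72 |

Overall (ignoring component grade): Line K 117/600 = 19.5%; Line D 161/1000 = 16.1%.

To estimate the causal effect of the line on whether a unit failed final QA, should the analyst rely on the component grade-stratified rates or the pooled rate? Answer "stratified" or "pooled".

stratified

Component grade differs across lines for reasons unrelated to any effect of the line itself, and it separately predicts the outcome — a classic confounder. We must compare within component grade levels.
Within each level — grade-A stock: 1.3% vs 7.8%; mixed stock: 7.0% vs 14.1%; grade-B stock: 31.4% vs 57.1% — Line K is lower every time.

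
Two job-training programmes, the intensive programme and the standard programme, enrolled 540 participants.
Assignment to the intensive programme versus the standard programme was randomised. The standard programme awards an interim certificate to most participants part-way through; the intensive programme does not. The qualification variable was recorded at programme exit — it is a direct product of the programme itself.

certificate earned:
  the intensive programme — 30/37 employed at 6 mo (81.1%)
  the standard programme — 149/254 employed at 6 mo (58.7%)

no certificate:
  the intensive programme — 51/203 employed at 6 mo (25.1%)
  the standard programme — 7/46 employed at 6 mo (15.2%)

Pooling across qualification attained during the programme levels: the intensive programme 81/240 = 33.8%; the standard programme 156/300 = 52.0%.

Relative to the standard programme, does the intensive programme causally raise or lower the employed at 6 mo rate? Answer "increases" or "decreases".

decreases

Within every qualification attained during the programme level the intensive programme has the higher rate, yet pooled the standard programme does — Simpson's reversal.
Because the programme influences qualification attained during the programme, qualification attained during the programme is a post-treatment mediator, not a confounder. Stratifying on it would bias the estimate; the causal effect is the crude pooled difference.
Pooled: the intensive programme 33.8% vs the standard programme 52.0%; the standard programme is higher overall.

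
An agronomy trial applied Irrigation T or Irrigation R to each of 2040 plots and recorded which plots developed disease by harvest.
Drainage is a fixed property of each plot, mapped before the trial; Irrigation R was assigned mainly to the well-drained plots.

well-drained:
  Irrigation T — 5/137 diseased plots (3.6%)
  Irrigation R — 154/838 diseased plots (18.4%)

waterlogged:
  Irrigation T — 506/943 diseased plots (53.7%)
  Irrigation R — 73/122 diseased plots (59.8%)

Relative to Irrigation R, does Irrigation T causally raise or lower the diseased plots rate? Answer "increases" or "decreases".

The imbalance in field drainage arose from how plots were allocated, not from anything the irrigation did; and field drainage independently affects the outcome. The pooled gap is confounded — condition on field drainage.
Within each level — well-drained: 3.6% vs 18.4%; waterlogged: 53.7% vs 59.8% — Irrigation T is lower every time.

decreases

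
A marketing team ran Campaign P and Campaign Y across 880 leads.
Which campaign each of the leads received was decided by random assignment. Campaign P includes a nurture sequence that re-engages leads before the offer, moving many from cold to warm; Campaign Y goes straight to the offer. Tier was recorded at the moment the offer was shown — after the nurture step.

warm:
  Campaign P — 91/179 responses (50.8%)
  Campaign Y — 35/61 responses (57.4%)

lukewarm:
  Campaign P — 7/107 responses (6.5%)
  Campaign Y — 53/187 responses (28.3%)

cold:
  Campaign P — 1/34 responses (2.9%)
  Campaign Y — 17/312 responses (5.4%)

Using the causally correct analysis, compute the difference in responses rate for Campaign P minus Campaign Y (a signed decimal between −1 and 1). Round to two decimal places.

Engagement tier here is a post-treatment variable shaped by the campaign; conditioning on it would introduce bias rather than remove it. The overall comparison is the causal one.
The causal difference is the pooled difference: 0.309 − 0.188 = +0.122.

+0.12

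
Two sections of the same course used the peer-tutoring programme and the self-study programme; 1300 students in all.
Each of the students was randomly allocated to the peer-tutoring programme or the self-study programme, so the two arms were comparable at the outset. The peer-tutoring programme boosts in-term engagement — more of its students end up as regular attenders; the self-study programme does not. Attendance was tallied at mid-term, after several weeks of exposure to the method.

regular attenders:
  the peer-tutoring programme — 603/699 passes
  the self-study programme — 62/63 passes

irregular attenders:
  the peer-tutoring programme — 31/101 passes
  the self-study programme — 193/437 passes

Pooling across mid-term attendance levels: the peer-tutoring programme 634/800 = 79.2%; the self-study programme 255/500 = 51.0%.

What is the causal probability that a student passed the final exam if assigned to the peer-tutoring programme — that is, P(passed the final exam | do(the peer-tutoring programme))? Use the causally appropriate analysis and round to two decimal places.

The mid-term attendance-specific comparison favours the self-study programme throughout, but the pooled figures favour the peer-tutoring programme. The question is whether to condition on mid-term attendance.
The distribution of mid-term attendance is itself part of what the teaching method does — it is an intermediate outcome. Holding it fixed would remove that part of the effect; the total effect is the pooled difference.
So P(outcome | do(the peer-tutoring programme)) is just the pooled rate for the peer-tutoring programme: 634/800 = 0.792.

0.79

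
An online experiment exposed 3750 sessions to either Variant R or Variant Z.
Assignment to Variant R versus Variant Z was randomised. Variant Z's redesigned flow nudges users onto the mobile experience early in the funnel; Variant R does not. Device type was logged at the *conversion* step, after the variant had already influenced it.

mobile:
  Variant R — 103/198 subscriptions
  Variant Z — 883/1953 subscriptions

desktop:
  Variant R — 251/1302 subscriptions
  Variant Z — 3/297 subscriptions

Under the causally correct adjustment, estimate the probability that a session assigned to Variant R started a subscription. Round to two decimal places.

Device type is downstream of the variant. One should not condition on a consequence of treatment, so the overall rates are the right comparison.
So P(outcome | do(Variant R)) is just the pooled rate for Variant R: 354/1500 = 0.236.

0.24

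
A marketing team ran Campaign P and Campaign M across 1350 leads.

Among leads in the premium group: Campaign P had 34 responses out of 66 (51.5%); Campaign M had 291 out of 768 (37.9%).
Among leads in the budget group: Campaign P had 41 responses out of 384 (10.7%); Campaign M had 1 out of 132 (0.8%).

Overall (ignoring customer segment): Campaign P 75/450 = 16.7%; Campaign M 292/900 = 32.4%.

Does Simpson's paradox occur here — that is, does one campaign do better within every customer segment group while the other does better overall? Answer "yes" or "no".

yes

Within each customer segment level (premium 51.5% vs 37.9%; budget 10.7% vs 0.8%), Campaign P has the higher rate every time. Pooled: 16.7% vs 32.4% — Campaign M has the higher rate overall. The two comparisons disagree.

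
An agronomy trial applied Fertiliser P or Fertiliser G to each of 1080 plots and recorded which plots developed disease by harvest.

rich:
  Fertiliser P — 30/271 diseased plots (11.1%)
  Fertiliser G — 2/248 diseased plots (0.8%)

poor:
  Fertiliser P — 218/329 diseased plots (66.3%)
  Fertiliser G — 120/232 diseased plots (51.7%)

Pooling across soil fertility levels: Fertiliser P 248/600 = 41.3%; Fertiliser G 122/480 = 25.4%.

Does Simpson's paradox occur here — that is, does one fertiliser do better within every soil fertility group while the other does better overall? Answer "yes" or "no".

no

Within each soil fertility level (rich 11.1% vs 0.8%; poor 66.3% vs 51.7%), Fertiliser G has the lower rate every time. Pooled: 41.3% vs 25.4% — Fertiliser G has the lower rate overall. They agree.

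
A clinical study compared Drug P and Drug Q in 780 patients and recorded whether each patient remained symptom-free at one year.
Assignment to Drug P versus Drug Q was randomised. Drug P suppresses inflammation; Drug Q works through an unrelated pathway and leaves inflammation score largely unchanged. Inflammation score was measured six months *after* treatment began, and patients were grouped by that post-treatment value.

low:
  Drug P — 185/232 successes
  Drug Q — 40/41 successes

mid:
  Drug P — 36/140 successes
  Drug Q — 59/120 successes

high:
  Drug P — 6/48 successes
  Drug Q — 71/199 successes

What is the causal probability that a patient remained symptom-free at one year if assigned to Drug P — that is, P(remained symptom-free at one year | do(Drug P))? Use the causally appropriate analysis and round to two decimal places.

Stratifying would compare drugs among patients the drugs themselves sorted into inflammation score groups — a form of selection on an intermediate. The unconditioned pooled rates give the total causal effect.
So P(outcome | do(Drug P)) is just the pooled rate for Drug P: 227/420 = 0.540.

0.54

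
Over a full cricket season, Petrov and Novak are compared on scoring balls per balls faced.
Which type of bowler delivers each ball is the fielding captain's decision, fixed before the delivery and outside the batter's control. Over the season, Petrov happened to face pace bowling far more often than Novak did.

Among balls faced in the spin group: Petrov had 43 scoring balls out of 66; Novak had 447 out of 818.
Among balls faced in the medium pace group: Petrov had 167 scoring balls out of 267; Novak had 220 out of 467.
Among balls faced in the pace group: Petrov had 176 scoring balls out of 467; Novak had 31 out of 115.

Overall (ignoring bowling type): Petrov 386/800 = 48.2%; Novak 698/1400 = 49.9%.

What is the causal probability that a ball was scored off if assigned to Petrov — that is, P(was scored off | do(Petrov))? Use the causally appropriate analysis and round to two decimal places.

0.57

The bowling type-specific comparison favours Petrov throughout, but the pooled figures favour Novak. The question is whether to condition on bowling type.
Since bowling type is a pre-existing factor (not a product of the player) and it affects the outcome on its own, it is a confounder. The stratified rates, not the pooled rate, identify the causal effect.
Standardising Petrov to the population bowling type mix: 0.402·43/66 + 0.334·167/267 + 0.265·176/467 = 0.570.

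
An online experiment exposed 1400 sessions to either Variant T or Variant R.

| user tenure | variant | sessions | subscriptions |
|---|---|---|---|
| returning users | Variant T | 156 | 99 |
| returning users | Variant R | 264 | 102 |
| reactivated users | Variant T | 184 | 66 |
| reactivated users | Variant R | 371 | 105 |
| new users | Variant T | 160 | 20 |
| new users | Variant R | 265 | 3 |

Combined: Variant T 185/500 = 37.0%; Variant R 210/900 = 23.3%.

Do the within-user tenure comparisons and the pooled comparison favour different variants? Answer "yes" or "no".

no

Within each user tenure level (returning users 63.5% vs 38.6%; reactivated users 35.9% vs 28.3%; new users 12.5% vs 1.1%), Variant T has the higher rate every time. Pooled: 37.0% vs 23.3% — Variant T has the higher rate overall. They agree.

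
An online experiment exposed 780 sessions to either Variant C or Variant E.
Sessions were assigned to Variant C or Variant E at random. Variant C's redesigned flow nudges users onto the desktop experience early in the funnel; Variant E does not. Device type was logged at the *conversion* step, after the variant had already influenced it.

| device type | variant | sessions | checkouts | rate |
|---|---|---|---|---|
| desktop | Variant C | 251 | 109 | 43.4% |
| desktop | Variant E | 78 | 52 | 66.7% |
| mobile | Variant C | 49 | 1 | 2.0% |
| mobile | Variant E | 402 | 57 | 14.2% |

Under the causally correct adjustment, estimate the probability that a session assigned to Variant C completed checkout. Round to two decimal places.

0.37

The stratified and pooled comparisons disagree (Variant E wins within each device type; Variant C wins overall), so the answer turns on the causal role of device type.
Device type is downstream of the variant. One should not condition on a consequence of treatment, so the overall rates are the right comparison.
So P(outcome | do(Variant C)) is just the pooled rate for Variant C: 110/300 = 0.367.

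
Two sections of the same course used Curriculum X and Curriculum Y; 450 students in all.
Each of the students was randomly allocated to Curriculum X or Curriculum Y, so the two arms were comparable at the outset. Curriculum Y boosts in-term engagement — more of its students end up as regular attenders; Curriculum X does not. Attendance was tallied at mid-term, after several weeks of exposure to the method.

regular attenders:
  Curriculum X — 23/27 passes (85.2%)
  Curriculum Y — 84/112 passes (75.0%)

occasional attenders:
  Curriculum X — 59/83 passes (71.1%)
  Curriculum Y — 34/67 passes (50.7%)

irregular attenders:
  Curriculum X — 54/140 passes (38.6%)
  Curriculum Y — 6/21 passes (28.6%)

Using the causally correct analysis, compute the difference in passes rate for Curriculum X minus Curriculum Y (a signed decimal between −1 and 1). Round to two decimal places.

-0.08

Mid-term attendance is recorded after the teaching method and is itself shifted by it — it sits on the causal path from teaching method to outcome. Conditioning on a mediator would strip out part of the effect we want; the pooled comparison gives the total causal effect.
The causal difference is the pooled difference: 0.544 − 0.620 = -0.076.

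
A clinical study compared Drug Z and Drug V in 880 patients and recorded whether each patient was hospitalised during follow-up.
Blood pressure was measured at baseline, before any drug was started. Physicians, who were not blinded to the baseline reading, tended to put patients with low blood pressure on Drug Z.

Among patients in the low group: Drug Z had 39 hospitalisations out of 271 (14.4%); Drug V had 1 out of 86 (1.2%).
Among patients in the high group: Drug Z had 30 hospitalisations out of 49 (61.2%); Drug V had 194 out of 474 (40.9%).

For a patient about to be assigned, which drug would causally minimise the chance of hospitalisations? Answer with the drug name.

Drug V

Blood pressure satisfies the back-door criterion: it is not a descendant of the drug, and it blocks the spurious path from drug to outcome. Adjusting for it (i.e., using the within-blood pressure rates) gives the causal effect.
Within each level — low: 14.4% vs 1.2%; high: 61.2% vs 40.9% — Drug V is lower every time.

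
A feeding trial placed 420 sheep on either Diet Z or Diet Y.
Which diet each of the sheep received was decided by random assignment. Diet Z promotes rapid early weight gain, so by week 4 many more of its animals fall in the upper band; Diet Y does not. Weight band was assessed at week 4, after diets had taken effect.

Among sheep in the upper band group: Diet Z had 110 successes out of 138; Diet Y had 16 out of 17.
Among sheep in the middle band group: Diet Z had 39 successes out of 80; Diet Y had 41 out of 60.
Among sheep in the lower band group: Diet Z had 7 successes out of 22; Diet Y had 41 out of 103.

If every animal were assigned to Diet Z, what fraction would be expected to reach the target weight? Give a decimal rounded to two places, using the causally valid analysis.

0.65

The week-4 weight band-specific comparison favours Diet Y throughout, but the pooled figures favour Diet Z. The question is whether to condition on week-4 weight band.
The distribution of week-4 weight band is itself part of what the diet does — it is an intermediate outcome. Holding it fixed would remove that part of the effect; the total effect is the pooled difference.
So P(outcome | do(Diet Z)) is just the pooled rate for Diet Z: 156/240 = 0.650.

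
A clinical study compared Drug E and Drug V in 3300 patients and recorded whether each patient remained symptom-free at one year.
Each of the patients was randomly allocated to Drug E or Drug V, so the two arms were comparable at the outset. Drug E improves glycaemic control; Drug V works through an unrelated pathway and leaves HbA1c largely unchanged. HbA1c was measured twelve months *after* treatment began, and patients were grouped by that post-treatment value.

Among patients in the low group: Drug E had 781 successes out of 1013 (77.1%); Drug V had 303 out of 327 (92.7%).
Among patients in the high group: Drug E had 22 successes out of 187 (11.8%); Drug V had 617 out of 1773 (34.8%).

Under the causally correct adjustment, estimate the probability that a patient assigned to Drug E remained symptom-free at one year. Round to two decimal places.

0.67

HbA1c here is a post-treatment variable shaped by the drug; conditioning on it would introduce bias rather than remove it. The overall comparison is the causal one.
So P(outcome | do(Drug E)) is just the pooled rate for Drug E: 803/1200 = 0.669.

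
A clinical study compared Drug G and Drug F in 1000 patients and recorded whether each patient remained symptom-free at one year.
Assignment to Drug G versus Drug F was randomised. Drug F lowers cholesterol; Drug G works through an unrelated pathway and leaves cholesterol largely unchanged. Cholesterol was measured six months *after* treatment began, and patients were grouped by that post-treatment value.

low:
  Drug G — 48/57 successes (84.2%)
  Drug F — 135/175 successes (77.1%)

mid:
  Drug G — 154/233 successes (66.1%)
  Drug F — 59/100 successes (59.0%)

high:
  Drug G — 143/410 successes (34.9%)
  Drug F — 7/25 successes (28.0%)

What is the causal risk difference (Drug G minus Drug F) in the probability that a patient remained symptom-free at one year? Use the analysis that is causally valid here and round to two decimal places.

Cholesterol here is a post-treatment variable shaped by the drug; conditioning on it would introduce bias rather than remove it. The overall comparison is the causal one.
The causal difference is the pooled difference: 0.493 − 0.670 = -0.177.

-0.18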